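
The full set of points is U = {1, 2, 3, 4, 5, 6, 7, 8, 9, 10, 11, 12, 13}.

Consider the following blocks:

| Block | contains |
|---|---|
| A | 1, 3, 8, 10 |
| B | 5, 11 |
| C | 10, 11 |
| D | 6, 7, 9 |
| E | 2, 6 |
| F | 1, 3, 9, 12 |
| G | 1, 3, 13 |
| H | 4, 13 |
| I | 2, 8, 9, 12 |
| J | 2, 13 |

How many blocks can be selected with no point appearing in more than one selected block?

A, B, D, H are pairwise disjoint (A={1,3,8,10}; B={5,11}; D={6,7,9}; H={4,13}).
Every remaining block overlaps one of these, and no 5 of the listed blocks are pairwise disjoint, so 4 is the maximum.

4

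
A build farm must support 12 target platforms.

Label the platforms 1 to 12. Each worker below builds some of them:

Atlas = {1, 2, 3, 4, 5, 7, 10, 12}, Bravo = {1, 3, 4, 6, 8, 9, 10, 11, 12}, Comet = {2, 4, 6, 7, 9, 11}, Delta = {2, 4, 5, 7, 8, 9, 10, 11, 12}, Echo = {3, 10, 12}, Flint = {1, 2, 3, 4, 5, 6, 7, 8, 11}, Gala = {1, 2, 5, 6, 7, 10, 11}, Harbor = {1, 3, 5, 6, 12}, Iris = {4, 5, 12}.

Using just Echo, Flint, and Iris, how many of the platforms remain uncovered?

1

Union of Echo, Flint, Iris = {1, 2, 3, 4, 5, 6, 7, 8, 10, 11, 12}.
Not covered: 9 — 1 platform.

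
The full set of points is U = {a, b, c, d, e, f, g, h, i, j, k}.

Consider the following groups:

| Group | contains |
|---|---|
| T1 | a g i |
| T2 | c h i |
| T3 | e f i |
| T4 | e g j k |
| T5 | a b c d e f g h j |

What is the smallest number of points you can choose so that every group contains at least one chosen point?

Take T = {i, j}. Each listed group contains at least one of these, so T is a hitting set of size 2.
The groups T2, T4 are pairwise disjoint, so any hitting set needs a separate point for each — at least 2. Hence 2 is optimal.

2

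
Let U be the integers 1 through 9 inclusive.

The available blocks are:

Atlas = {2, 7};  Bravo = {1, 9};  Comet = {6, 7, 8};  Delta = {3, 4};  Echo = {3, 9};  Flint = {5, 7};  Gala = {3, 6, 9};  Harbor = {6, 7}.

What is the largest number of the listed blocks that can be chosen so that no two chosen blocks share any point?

Atlas, Bravo, Delta are pairwise disjoint (Atlas={2,7}; Bravo={1,9}; Delta={3,4}).
Every remaining block overlaps one of these, and no 4 of the listed blocks are pairwise disjoint, so 3 is the maximum.

3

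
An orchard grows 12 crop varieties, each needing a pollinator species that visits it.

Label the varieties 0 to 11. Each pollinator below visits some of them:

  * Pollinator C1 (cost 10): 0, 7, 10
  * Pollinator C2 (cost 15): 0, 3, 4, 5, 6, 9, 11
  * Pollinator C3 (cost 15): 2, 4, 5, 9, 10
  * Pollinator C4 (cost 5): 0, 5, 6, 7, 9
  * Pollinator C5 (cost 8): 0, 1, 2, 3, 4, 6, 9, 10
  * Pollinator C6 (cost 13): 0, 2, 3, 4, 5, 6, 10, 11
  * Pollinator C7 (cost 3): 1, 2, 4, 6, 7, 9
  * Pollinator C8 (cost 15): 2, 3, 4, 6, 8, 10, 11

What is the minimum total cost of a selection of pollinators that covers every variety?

C4, C7, C8 together cover every variety (C4 ∪ C7 ∪ C8 = {0, 1, 2, 3, 4, 5, 6, 7, 8, 9, 10, 11}); total cost 5 + 3 + 15 = 23.
No covering selection has total cost below 23.

23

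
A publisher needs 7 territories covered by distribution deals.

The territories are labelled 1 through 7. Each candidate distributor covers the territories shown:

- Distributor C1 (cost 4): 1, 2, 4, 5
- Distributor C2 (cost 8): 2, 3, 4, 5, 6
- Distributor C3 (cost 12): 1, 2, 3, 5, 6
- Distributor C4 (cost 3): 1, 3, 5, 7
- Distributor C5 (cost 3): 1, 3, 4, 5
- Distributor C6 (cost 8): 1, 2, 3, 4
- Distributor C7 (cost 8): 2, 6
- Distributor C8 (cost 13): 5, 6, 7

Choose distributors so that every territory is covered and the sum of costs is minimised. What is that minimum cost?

C2, C4 together cover every territory (C2 ∪ C4 = {1, 2, 3, 4, 5, 6, 7}); total cost 8 + 3 = 11.
The greedy pick C4, C1, C2 costs 15; no covering selection beats 11.

11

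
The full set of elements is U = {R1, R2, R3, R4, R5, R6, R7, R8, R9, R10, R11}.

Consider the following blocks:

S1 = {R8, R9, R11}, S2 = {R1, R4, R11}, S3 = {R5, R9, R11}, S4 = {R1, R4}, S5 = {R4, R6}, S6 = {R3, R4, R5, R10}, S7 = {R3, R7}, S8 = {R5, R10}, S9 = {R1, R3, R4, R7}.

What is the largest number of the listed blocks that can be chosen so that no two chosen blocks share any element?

4

S1, S5, S7, S8 are pairwise disjoint (S1={R8,R9,R11}; S5={R4,R6}; S7={R3,R7}; S8={R5,R10}).
Every remaining block overlaps one of these, and no 5 of the listed blocks are pairwise disjoint, so 4 is the maximum.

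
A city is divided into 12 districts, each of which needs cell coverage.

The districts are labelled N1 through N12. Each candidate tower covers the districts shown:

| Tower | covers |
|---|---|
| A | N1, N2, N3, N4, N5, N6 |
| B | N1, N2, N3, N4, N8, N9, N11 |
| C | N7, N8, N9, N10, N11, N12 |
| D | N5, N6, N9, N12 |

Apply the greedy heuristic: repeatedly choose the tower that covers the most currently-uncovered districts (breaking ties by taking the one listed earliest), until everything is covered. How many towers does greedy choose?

Greedy: pick B (covers 7 new) → pick C (covers 3 new) → pick A (covers 2 new). Total picks: 3.
(The true minimum cover uses only 2 towers, so greedy is not optimal here.)

3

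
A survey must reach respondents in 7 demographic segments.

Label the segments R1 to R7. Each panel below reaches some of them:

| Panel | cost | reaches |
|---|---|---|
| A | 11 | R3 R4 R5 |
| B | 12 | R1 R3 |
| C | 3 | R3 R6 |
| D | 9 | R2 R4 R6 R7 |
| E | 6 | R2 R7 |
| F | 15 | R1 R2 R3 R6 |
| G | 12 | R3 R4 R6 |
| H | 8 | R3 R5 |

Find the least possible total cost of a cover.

29

B, D, H together cover every segment (B ∪ D ∪ H = {R1, R2, R3, R4, R5, R6, R7}); total cost 12 + 9 + 8 = 29.
The greedy pick C, D, H, B costs 32; no covering selection beats 29.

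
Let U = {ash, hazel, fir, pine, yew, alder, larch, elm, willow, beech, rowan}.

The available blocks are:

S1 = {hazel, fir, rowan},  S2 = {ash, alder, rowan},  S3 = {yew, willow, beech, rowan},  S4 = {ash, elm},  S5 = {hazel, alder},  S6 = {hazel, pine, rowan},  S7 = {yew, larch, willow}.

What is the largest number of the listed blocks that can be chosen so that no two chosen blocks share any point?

S1, S4, S7 are pairwise disjoint (S1={hazel,fir,rowan}; S4={ash,elm}; S7={yew,larch,willow}).
Every remaining block overlaps one of these, and no 4 of the listed blocks are pairwise disjoint, so 3 is the maximum.

3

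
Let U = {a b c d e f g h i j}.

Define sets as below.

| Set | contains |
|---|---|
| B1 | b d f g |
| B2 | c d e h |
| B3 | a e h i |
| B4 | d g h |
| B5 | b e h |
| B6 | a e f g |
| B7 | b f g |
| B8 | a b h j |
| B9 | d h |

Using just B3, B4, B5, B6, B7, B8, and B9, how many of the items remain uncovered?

Union of B3, B4, B5, B6, B7, B8, B9 = {a, b, d, e, f, g, h, i, j}.
Not covered: c — 1 item.

1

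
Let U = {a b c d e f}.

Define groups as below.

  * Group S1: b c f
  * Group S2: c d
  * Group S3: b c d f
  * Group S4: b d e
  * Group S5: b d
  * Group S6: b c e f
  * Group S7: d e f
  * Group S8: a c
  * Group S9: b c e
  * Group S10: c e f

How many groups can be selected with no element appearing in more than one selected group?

S5, S8 are pairwise disjoint (S5={b,d}; S8={a,c}).
Every remaining group overlaps one of these, and no 3 of the listed groups are pairwise disjoint, so 2 is the maximum.

2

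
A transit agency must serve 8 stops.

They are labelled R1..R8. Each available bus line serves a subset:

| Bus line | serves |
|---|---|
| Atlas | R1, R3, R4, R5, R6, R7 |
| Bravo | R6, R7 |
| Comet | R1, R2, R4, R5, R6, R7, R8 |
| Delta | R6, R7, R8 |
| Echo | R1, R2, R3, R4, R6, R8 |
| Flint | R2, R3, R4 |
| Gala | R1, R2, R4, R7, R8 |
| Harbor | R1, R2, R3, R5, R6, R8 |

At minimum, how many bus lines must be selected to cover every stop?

2

Take {Atlas, Comet}. Their union is {R1, R2, R3, R4, R5, R6, R7, R8}, which is all 8 stops.
No single bus line has all 8 stops (the largest, Comet, has 7), so 2 is optimal.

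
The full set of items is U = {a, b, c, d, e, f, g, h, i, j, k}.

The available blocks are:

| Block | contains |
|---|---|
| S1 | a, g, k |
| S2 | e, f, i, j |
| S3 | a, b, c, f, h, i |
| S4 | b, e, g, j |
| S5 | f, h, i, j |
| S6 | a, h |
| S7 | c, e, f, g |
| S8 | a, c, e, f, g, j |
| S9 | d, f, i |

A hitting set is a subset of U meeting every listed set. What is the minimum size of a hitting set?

The 3 items {a, g, i} hit every block.
The blocks S4, S6, S9 are pairwise disjoint, so any hitting set needs a separate item for each — at least 3. Hence 3 is optimal.

3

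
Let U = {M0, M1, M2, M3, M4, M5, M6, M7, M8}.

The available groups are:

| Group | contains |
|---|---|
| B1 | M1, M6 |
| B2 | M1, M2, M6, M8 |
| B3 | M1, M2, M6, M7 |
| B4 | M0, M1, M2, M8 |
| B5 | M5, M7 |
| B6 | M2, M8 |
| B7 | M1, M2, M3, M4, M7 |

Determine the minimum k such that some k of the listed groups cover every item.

B2 and B4 and B5 and B7 together: B2 ∪ B4 ∪ B5 ∪ B7 = {M0, M1, M2, M3, M4, M5, M6, M7, M8} — every item is covered.
No 3 of the 7 groups cover everything (all 35 combinations miss at least one item), so 4 is optimal.

4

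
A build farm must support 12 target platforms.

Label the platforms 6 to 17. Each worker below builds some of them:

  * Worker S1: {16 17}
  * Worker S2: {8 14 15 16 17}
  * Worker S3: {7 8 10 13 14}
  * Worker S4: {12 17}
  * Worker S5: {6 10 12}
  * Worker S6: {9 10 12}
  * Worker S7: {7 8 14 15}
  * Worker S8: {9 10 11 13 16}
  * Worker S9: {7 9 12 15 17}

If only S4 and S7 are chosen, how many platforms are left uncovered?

Union of S4, S7 = {7, 8, 12, 14, 15, 17}.
Not covered: 6, 9, 10, 11, 13, 16 — 6 platforms.

6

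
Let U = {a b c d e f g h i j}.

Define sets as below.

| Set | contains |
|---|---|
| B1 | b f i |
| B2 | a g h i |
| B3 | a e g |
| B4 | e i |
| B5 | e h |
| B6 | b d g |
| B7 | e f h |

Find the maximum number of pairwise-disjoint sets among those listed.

B6, B7 are pairwise disjoint (B6={b,d,g}; B7={e,f,h}).
Every remaining set overlaps one of these, and no 3 of the listed sets are pairwise disjoint, so 2 is the maximum.

2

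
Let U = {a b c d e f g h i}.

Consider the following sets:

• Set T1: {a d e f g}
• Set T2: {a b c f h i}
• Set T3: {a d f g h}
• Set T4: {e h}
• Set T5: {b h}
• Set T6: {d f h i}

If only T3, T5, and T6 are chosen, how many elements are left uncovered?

2

Union of T3, T5, T6 = {a, b, d, f, g, h, i}.
Not covered: c, e — 2 elements.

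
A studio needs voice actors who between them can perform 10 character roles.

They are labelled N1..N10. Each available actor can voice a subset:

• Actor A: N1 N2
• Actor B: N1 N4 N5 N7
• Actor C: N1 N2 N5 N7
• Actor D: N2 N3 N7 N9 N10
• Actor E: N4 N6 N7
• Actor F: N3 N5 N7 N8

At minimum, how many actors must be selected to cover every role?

Take {B, D, E, F}. Their union is {N1, N2, N3, N4, N5, N6, N7, N8, N9, N10}, which is all 10 roles.
No 3 of the 6 actors cover everything (all 20 combinations miss at least one role), so 4 is optimal.

4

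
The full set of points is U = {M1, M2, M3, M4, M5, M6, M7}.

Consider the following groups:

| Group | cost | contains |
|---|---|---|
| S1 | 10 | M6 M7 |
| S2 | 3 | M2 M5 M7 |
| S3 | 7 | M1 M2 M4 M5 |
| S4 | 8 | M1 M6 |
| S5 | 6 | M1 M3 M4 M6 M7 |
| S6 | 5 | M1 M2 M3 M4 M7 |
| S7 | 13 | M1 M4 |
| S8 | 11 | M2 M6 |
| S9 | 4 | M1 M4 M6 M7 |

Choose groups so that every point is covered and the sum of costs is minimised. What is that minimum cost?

S2, S5 together cover every point (S2 ∪ S5 = {M1, M2, M3, M4, M5, M6, M7}); total cost 3 + 6 = 9.
The greedy pick S2, S9, S6 costs 12; no covering selection beats 9.

9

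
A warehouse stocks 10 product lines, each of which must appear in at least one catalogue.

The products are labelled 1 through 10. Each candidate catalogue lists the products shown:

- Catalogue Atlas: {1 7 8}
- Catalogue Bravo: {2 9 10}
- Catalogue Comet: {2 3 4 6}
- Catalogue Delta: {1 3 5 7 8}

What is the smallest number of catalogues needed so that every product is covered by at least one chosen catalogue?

3

Take {Bravo, Comet, Delta}. Their union is {1, 2, 3, 4, 5, 6, 7, 8, 9, 10}, which is all 10 products.
Only Comet contains 4, so Comet is forced; the remaining 6 products need at least 2 more catalogues (each remaining catalogue adds at most 4) — so at least 3 catalogues are needed, and 3 is optimal.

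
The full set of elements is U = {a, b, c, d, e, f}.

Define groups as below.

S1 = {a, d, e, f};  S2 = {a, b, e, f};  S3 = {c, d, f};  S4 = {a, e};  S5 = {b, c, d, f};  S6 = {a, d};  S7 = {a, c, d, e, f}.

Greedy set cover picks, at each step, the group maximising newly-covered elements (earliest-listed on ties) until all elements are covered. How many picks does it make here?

Greedy: pick S7 (covers 5 new) → pick S2 (covers 1 new). Total picks: 2.

2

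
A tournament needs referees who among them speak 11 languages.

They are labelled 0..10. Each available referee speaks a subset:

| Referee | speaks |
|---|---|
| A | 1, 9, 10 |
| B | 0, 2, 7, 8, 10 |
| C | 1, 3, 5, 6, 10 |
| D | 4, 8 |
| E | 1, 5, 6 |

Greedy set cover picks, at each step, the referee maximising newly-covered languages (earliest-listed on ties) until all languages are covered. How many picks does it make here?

Greedy: pick B (covers 5 new) → pick C (covers 4 new) → pick A (covers 1 new) → pick D (covers 1 new). Total picks: 4.

4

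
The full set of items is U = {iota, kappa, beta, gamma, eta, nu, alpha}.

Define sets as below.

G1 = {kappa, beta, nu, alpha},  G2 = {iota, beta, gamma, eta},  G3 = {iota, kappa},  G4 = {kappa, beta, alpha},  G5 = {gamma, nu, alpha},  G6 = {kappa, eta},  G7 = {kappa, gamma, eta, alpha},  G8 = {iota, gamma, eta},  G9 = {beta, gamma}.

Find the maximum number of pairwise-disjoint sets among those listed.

G3, G9 are pairwise disjoint (G3={iota,kappa}; G9={beta,gamma}).
Every remaining set overlaps one of these, and no 3 of the listed sets are pairwise disjoint, so 2 is the maximum.

2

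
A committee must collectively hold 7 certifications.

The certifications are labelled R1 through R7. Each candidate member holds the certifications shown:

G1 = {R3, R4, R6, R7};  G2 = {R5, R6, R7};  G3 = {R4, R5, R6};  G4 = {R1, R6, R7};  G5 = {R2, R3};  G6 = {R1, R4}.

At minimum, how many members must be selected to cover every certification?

G3 and G4 and G5 together: G3 ∪ G4 ∪ G5 = {R1, R2, R3, R4, R5, R6, R7} — every certification is covered.
Only G5 contains R2, so G5 is forced; the remaining 5 certifications need at least 2 more members (each remaining member adds at most 3) — so at least 3 members are needed, and 3 is optimal.

3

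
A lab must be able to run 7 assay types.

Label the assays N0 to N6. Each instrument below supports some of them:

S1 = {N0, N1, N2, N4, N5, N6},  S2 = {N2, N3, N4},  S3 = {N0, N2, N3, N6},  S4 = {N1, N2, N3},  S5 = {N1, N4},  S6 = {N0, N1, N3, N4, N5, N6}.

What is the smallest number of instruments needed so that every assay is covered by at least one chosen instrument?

Take {S1, S3}. Their union is {N0, N1, N2, N3, N4, N5, N6}, which is all 7 assays.
No single instrument has all 7 assays (the largest, S1, has 6), so 2 is optimal.

2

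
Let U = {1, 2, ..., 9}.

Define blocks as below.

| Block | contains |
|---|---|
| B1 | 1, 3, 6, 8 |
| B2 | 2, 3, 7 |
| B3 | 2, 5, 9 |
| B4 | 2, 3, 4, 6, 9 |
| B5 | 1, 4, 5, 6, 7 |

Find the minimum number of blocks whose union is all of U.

B1, B4, and B5 cover everything between them: the union {1, 2, 3, 4, 5, 6, 7, 8, 9} is all of U.
Only B1 contains 8, so B1 is forced; the remaining 5 elements need at least 2 more blocks (each remaining block adds at most 3) — so at least 3 blocks are needed, and 3 is optimal.

3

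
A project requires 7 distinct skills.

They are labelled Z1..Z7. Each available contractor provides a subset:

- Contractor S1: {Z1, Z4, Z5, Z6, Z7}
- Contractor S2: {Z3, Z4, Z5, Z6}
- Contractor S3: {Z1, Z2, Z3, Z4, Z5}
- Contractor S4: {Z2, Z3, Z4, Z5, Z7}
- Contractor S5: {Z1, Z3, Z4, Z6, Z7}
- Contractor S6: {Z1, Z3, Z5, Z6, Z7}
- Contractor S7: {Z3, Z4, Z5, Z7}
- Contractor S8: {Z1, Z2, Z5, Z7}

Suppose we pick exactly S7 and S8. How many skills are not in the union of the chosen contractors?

Union of S7, S8 = {Z1, Z2, Z3, Z4, Z5, Z7}.
Not covered: Z6 — 1 skill.

1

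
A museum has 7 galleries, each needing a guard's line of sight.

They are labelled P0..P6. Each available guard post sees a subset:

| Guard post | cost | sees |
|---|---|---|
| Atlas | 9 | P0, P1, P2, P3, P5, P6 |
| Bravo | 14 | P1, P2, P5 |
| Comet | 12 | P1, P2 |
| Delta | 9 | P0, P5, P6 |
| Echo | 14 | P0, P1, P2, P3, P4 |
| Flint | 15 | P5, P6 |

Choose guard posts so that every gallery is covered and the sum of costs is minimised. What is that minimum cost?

Delta, Echo together cover every gallery (Delta ∪ Echo = {P0, P1, P2, P3, P4, P5, P6}); total cost 9 + 14 = 23.
No covering selection has total cost below 23.

23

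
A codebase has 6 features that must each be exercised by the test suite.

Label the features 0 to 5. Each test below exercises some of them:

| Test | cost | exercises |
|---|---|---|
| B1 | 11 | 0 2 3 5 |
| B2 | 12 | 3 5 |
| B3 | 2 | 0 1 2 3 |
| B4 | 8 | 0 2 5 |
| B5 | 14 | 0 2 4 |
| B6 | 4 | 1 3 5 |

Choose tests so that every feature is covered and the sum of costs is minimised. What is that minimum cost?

18

B5, B6 together cover every feature (B5 ∪ B6 = {0, 1, 2, 3, 4, 5}); total cost 14 + 4 = 18.
The greedy pick B3, B6, B5 costs 20; no covering selection beats 18.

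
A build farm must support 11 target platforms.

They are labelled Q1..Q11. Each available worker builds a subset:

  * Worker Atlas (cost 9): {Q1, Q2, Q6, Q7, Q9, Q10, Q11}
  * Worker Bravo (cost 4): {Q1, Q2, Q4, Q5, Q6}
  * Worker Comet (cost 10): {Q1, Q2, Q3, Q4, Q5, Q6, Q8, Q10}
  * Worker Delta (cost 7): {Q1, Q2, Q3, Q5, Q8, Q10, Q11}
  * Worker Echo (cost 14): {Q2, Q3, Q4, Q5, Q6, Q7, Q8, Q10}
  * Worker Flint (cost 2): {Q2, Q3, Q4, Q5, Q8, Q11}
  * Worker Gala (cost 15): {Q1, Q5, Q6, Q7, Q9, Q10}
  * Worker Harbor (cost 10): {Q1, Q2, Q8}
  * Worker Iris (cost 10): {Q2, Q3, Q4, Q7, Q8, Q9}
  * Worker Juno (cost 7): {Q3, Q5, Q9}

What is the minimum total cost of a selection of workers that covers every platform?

11

Atlas, Flint together cover every platform (Atlas ∪ Flint = {Q1, Q2, Q3, Q4, Q5, Q6, Q7, Q8, Q9, Q10, Q11}); total cost 9 + 2 = 11.
No covering selection has total cost below 11.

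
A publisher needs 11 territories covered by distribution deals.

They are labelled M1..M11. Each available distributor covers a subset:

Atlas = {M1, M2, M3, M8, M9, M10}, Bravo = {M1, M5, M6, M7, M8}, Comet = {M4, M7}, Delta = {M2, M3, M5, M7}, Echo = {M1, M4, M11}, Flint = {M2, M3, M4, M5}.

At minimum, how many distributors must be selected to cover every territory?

3

Atlas and Bravo and Echo together: Atlas ∪ Bravo ∪ Echo = {M1, M2, M3, M4, M5, M6, M7, M8, M9, M10, M11} — every territory is covered.
Only Bravo contains M6, so Bravo is forced; the remaining 6 territories need at least 2 more distributors (each remaining distributor adds at most 4) — so at least 3 distributors are needed, and 3 is optimal.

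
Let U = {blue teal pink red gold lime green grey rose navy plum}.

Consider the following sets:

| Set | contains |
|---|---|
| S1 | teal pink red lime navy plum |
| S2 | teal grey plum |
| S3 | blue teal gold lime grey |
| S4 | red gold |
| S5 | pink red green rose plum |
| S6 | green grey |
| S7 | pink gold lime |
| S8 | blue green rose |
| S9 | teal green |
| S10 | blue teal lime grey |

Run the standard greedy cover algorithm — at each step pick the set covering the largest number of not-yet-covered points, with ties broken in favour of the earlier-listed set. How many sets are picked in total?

3

Greedy: pick S1 (covers 6 new) → pick S3 (covers 3 new) → pick S5 (covers 2 new). Total picks: 3.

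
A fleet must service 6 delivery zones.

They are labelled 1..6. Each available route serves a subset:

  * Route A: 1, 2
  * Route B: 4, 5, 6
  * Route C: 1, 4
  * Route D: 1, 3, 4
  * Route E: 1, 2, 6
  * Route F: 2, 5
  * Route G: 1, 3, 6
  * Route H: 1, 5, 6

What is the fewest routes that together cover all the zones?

A and B and G together: A ∪ B ∪ G = {1, 2, 3, 4, 5, 6} — every zone is covered.
No 2 of the 8 routes cover everything (all 28 combinations miss at least one zone), so 3 is optimal.

3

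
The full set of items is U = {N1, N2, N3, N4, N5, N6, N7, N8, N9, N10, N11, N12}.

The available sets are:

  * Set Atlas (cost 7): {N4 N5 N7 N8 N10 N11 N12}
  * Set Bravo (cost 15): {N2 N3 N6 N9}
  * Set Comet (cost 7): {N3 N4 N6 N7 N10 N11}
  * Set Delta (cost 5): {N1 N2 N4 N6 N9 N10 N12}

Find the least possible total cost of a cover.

Atlas, Comet, Delta together cover every item (Atlas ∪ Comet ∪ Delta = {N1, N2, N3, N4, N5, N6, N7, N8, N9, N10, N11, N12}); total cost 7 + 7 + 5 = 19.
No covering selection has total cost below 19.

19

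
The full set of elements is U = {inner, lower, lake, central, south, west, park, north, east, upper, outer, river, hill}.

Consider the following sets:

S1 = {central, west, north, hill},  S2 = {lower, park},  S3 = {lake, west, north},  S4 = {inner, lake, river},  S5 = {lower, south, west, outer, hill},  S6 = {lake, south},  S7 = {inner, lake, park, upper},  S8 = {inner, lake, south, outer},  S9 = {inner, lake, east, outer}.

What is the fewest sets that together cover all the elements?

5

Take {S1, S4, S5, S7, S9}. Their union is {inner, lower, lake, central, south, west, park, north, east, upper, outer, river, hill}, which is all 13 elements.
No 4 of the 9 sets cover everything (all 126 combinations miss at least one element), so 5 is optimal.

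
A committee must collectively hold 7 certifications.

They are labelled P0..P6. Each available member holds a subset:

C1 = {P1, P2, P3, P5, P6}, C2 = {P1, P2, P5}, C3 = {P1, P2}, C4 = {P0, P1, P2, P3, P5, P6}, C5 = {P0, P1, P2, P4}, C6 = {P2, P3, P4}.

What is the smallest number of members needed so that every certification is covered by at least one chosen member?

2

Take {C1, C5}. Their union is {P0, P1, P2, P3, P4, P5, P6}, which is all 7 certifications.
No single member has all 7 certifications (the largest, C4, has 6), so 2 is optimal.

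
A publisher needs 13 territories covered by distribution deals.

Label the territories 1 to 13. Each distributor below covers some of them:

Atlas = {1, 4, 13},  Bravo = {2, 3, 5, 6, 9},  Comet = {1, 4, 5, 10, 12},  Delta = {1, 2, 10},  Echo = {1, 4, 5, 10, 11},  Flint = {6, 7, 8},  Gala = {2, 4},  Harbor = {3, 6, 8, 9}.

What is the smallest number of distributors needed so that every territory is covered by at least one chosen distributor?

5

Take {Atlas, Bravo, Comet, Echo, Flint}. Their union is {1, 2, 3, 4, 5, 6, 7, 8, 9, 10, 11, 12, 13}, which is all 13 territories.
No 4 of the 8 distributors cover everything (all 70 combinations miss at least one territory), so 5 is optimal.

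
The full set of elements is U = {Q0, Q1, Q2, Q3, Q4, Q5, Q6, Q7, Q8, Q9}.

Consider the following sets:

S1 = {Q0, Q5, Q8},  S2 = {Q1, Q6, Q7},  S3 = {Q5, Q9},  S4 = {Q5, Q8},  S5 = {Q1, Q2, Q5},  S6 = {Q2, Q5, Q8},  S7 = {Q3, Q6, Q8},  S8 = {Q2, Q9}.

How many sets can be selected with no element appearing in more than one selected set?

3

S2, S4, S8 are pairwise disjoint (S2={Q1,Q6,Q7}; S4={Q5,Q8}; S8={Q2,Q9}).
Every remaining set overlaps one of these, and no 4 of the listed sets are pairwise disjoint, so 3 is the maximum.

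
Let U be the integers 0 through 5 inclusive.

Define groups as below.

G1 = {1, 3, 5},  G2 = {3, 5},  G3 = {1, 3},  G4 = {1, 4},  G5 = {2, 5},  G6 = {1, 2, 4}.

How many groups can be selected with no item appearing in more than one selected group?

2

G3, G5 are pairwise disjoint (G3={1,3}; G5={2,5}).
Every remaining group overlaps one of these, and no 3 of the listed groups are pairwise disjoint, so 2 is the maximum.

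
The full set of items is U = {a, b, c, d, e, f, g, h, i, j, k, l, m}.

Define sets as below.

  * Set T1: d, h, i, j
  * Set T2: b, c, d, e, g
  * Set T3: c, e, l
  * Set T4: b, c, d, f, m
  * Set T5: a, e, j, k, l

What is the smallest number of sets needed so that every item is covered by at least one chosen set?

T1 and T2 and T4 and T5 together: T1 ∪ T2 ∪ T4 ∪ T5 = {a, b, c, d, e, f, g, h, i, j, k, l, m} — every item is covered.
Only T1 contains h, so T1 is forced; the remaining 9 items need at least 3 more sets (each remaining set adds at most 4) — so at least 4 sets are needed, and 4 is optimal.

4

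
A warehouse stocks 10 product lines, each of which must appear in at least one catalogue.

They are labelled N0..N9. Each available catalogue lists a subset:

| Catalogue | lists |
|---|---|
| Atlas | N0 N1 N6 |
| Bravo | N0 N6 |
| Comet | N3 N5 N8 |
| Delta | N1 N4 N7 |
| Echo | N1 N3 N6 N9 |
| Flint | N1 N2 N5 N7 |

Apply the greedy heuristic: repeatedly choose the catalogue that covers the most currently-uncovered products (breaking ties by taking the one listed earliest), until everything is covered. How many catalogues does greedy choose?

5

Greedy: pick Echo (covers 4 new) → pick Flint (covers 3 new) → pick Atlas (covers 1 new) → pick Comet (covers 1 new) → pick Delta (covers 1 new). Total picks: 5.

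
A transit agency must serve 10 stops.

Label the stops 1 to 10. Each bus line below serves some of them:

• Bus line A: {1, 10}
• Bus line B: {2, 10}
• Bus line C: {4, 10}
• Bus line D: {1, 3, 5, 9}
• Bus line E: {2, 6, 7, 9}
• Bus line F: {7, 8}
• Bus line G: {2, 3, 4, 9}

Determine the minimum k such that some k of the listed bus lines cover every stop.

Take {C, D, E, F}. Their union is {1, 2, 3, 4, 5, 6, 7, 8, 9, 10}, which is all 10 stops.
No 3 of the 7 bus lines cover everything (all 35 combinations miss at least one stop), so 4 is optimal.

4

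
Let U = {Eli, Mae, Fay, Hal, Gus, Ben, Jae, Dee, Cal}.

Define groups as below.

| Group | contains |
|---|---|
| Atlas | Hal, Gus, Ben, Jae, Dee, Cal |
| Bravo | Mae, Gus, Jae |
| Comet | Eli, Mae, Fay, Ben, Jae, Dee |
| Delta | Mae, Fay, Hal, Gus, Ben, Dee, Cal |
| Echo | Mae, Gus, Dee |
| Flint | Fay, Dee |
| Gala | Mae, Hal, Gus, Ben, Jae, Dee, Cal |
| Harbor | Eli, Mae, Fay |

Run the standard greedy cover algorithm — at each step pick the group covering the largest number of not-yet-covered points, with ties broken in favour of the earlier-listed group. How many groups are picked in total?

2

Greedy: pick Delta (covers 7 new) → pick Comet (covers 2 new). Total picks: 2.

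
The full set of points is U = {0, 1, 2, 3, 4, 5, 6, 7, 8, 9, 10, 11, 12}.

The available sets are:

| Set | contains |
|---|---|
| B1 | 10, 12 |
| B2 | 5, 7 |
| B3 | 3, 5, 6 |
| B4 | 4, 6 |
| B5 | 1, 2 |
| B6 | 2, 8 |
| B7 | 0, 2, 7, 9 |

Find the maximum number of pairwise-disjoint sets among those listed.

B1, B2, B4, B6 are pairwise disjoint (B1={10,12}; B2={5,7}; B4={4,6}; B6={2,8}).
Every remaining set overlaps one of these, and no 5 of the listed sets are pairwise disjoint, so 4 is the maximum.

4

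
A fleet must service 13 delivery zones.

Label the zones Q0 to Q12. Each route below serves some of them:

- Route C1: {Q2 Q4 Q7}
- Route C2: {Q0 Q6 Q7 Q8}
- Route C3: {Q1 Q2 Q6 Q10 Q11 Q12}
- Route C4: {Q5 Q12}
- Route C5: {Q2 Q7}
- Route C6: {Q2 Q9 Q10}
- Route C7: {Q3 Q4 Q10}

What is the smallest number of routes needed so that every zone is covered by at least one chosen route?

C2 and C3 and C4 and C6 and C7 together: C2 ∪ C3 ∪ C4 ∪ C6 ∪ C7 = {Q0, Q1, Q2, Q3, Q4, Q5, Q6, Q7, Q8, Q9, Q10, Q11, Q12} — every zone is covered.
No 4 of the 7 routes cover everything (all 35 combinations miss at least one zone), so 5 is optimal.

5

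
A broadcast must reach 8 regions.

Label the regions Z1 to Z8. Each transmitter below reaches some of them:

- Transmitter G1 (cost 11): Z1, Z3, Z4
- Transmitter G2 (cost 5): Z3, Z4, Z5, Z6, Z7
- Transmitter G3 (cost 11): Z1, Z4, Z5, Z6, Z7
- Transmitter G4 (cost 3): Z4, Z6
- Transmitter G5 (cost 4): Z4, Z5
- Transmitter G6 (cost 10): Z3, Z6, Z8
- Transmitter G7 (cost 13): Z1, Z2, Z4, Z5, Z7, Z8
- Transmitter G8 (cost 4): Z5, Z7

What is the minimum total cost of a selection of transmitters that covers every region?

G2, G7 together cover every region (G2 ∪ G7 = {Z1, Z2, Z3, Z4, Z5, Z6, Z7, Z8}); total cost 5 + 13 = 18.
No covering selection has total cost below 18.

18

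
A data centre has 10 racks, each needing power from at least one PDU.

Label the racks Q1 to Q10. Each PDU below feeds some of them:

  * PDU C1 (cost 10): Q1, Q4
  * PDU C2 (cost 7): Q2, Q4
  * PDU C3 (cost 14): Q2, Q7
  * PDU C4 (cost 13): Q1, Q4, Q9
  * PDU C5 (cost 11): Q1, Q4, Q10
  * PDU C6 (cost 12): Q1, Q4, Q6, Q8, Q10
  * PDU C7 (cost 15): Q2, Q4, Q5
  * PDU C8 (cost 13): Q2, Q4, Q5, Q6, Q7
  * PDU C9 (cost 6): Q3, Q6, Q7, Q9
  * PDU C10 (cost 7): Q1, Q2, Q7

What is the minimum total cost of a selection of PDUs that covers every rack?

31

C6, C8, C9 together cover every rack (C6 ∪ C8 ∪ C9 = {Q1, Q2, Q3, Q4, Q5, Q6, Q7, Q8, Q9, Q10}); total cost 12 + 13 + 6 = 31.
No covering selection has total cost below 31.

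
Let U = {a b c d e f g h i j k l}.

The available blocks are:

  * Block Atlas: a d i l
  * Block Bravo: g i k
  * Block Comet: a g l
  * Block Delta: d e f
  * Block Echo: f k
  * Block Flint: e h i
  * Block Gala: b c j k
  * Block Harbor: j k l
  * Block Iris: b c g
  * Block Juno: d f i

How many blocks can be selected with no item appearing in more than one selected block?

Harbor, Iris, Juno are pairwise disjoint (Harbor={j,k,l}; Iris={b,c,g}; Juno={d,f,i}).
Every remaining block overlaps one of these, and no 4 of the listed blocks are pairwise disjoint, so 3 is the maximum.

3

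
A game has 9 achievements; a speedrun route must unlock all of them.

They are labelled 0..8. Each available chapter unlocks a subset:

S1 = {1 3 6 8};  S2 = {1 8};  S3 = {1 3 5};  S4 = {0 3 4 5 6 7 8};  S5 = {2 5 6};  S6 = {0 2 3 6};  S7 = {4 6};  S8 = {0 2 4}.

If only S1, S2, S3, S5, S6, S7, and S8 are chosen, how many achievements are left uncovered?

1

Union of S1, S2, S3, S5, S6, S7, S8 = {0, 1, 2, 3, 4, 5, 6, 8}.
Not covered: 7 — 1 achievement.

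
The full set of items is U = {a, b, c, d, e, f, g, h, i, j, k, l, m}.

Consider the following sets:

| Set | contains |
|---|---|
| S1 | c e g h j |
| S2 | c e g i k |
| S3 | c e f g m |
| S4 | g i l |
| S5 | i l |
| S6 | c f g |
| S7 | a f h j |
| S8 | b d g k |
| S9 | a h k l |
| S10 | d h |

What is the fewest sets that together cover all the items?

S3 and S4 and S7 and S8 together: S3 ∪ S4 ∪ S7 ∪ S8 = {a, b, c, d, e, f, g, h, i, j, k, l, m} — every item is covered.
Only S8 contains b, so S8 is forced; the remaining 9 items need at least 3 more sets (each remaining set adds at most 4) — so at least 4 sets are needed, and 4 is optimal.

4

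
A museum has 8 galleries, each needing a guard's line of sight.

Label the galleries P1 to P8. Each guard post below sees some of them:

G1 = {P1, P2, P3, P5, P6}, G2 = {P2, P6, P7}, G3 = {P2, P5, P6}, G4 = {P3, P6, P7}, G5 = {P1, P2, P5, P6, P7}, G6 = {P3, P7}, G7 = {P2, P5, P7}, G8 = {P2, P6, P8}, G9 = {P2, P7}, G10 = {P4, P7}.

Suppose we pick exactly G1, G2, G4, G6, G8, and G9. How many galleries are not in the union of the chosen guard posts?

Union of G1, G2, G4, G6, G8, G9 = {P1, P2, P3, P5, P6, P7, P8}.
Not covered: P4 — 1 gallery.

1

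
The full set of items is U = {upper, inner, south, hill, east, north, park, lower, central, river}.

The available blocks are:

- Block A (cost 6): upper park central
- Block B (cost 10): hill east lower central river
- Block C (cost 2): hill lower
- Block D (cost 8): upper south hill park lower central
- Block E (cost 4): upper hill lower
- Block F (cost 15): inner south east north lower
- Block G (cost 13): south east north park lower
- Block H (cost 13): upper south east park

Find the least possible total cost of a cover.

A, B, F together cover every item (A ∪ B ∪ F = {upper, inner, south, hill, east, north, park, lower, central, river}); total cost 6 + 10 + 15 = 31.
The greedy pick C, A, F, B costs 33; no covering selection beats 31.

31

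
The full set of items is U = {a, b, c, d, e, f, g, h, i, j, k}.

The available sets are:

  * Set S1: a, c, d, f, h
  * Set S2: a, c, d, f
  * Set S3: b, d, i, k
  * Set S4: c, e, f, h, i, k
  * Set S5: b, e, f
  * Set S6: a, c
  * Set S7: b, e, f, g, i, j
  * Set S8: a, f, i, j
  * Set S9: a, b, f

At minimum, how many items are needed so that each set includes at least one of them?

3

Take T = {a, b, c}. Each listed set contains at least one of these, so T is a hitting set of size 3.
No choice of 2 items meets every set, so 3 is the minimum.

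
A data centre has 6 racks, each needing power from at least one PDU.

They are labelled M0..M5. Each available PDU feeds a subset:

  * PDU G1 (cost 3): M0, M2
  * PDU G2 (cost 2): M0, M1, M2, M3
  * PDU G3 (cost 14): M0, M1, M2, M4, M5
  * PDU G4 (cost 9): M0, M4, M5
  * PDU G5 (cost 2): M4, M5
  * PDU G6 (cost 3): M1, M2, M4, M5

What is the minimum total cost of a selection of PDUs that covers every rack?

G2, G5 together cover every rack (G2 ∪ G5 = {M0, M1, M2, M3, M4, M5}); total cost 2 + 2 = 4.
No covering selection has total cost below 4.

4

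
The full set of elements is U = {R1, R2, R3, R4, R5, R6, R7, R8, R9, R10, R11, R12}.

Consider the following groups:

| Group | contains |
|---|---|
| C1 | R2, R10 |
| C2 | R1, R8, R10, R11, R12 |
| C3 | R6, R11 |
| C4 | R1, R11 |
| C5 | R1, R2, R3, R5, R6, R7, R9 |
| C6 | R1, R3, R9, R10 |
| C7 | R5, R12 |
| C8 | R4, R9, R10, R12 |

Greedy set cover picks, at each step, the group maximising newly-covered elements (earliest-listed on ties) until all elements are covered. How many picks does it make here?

Greedy: pick C5 (covers 7 new) → pick C2 (covers 4 new) → pick C8 (covers 1 new). Total picks: 3.

3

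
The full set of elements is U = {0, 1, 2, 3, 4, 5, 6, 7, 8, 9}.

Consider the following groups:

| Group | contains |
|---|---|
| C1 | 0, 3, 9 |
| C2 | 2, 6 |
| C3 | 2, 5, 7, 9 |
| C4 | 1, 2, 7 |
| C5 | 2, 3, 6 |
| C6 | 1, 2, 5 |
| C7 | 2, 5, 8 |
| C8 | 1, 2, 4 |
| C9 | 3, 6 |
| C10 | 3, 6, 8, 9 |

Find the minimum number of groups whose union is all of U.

C1 and C3 and C8 and C10 together: C1 ∪ C3 ∪ C8 ∪ C10 = {0, 1, 2, 3, 4, 5, 6, 7, 8, 9} — every element is covered.
Only C1 contains 0, so C1 is forced; the remaining 7 elements need at least 3 more groups (each remaining group adds at most 3) — so at least 4 groups are needed, and 4 is optimal.

4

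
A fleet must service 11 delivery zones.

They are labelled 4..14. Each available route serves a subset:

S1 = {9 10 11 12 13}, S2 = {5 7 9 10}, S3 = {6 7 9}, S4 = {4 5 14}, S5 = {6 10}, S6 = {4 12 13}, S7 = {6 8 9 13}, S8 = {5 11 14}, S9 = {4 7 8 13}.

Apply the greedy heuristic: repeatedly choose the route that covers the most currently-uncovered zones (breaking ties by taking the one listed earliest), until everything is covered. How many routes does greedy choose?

Greedy: pick S1 (covers 5 new) → pick S4 (covers 3 new) → pick S3 (covers 2 new) → pick S7 (covers 1 new). Total picks: 4.

4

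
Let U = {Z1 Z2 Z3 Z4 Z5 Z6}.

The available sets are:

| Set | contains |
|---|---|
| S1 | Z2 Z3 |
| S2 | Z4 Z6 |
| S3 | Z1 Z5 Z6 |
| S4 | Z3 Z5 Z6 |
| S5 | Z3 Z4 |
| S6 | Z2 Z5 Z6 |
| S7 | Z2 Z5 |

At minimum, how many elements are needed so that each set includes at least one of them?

3

The 3 elements {Z2, Z4, Z5} hit every set.
No choice of 2 elements meets every set, so 3 is the minimum.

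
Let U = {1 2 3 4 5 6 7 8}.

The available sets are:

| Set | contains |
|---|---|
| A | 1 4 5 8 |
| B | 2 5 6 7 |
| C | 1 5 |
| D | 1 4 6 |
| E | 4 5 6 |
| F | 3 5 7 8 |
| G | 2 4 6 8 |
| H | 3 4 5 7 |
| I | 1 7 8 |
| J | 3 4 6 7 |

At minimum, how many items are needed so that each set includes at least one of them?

T = {5, 6, 7} meets every set (each contains at least one member of T), and |T| = 3.
No choice of 2 items meets every set, so 3 is the minimum.

3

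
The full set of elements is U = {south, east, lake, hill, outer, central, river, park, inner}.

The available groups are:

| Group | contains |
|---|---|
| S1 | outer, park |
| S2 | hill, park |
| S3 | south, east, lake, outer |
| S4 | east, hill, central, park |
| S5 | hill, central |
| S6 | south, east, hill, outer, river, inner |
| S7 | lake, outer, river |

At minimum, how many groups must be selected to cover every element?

Take {S4, S6, S7}. Their union is {south, east, lake, hill, outer, central, river, park, inner}, which is all 9 elements.
Only S6 contains inner, so S6 is forced; the remaining 3 elements need at least 2 more groups (each remaining group adds at most 2) — so at least 3 groups are needed, and 3 is optimal.

3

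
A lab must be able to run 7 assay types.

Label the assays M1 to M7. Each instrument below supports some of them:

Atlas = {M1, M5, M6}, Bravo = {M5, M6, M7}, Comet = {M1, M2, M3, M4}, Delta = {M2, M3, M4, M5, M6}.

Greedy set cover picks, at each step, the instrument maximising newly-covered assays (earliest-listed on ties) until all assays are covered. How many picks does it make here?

3

Greedy: pick Delta (covers 5 new) → pick Atlas (covers 1 new) → pick Bravo (covers 1 new). Total picks: 3.
(The true minimum cover uses only 2 instruments, so greedy is not optimal here.)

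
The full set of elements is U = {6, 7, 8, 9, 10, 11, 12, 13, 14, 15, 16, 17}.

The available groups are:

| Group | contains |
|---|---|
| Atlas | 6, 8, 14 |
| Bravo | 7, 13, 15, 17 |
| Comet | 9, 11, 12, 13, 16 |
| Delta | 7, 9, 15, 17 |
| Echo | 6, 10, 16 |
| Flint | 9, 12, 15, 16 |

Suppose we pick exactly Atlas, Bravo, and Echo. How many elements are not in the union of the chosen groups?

3

Union of Atlas, Bravo, Echo = {6, 7, 8, 10, 13, 14, 15, 16, 17}.
Not covered: 9, 11, 12 — 3 elements.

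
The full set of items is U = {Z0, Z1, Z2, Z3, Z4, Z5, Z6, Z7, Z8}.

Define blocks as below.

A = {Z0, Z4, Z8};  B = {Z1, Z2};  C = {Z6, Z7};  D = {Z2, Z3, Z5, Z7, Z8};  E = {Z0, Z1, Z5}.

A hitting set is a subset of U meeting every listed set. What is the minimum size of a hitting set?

3

Take H = {Z1, Z6, Z8}. Each listed block contains at least one of these, so H is a hitting set of size 3.
The blocks A, B, C are pairwise disjoint, so any hitting set needs a separate item for each — at least 3. Hence 3 is optimal.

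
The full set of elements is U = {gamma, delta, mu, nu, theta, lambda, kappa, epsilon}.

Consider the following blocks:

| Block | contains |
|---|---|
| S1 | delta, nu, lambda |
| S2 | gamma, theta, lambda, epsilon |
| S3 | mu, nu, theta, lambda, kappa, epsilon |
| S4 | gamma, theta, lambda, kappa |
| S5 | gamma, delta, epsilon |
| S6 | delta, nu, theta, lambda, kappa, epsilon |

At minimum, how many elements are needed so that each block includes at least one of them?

2

Take H = {gamma, lambda}. Each listed block contains at least one of these, so H is a hitting set of size 2.
No single element lies in every block, so at least 2 are needed and 2 is optimal.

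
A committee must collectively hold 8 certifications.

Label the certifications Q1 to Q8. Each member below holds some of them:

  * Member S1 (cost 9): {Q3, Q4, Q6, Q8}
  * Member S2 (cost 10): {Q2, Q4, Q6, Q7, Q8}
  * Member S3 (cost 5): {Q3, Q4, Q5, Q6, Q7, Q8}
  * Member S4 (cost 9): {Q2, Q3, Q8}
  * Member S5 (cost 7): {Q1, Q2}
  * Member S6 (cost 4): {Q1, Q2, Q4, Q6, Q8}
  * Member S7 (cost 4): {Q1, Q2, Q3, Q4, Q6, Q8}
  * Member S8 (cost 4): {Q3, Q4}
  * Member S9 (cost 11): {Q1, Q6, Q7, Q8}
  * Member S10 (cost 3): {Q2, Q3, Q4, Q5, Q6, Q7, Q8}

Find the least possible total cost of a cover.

S7, S10 together cover every certification (S7 ∪ S10 = {Q1, Q2, Q3, Q4, Q5, Q6, Q7, Q8}); total cost 4 + 3 = 7.
No covering selection has total cost below 7.

7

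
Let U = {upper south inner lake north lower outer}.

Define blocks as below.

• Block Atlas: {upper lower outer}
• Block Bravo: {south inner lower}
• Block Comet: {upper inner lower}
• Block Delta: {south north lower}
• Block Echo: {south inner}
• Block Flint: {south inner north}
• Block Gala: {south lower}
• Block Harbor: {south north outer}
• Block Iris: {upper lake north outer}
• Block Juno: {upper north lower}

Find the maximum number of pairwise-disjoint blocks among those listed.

2

Gala, Iris are pairwise disjoint (Gala={south,lower}; Iris={upper,lake,north,outer}).
Every remaining block overlaps one of these, and no 3 of the listed blocks are pairwise disjoint, so 2 is the maximum.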